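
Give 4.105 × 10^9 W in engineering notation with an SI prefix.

= 4.105 × 10^9 W; 10^9 is giga.

4.105 GW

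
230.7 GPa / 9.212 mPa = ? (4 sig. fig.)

(230.7 × 10^9) / (9.212 × 10^-3) = 25.043 × 10^12

25040000000000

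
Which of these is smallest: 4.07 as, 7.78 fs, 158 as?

4.07 as = 0.00000000000000000407 s
7.78 fs = 0.00000000000000778 s
158 as = 0.000000000000000158 s

4.07 as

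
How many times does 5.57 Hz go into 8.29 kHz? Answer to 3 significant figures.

1490

(8.29 × 10³) / (5.57) = 1.488 × 10³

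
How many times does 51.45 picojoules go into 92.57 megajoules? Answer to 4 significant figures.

(92.57e6) / (51.45e-12) = 1.7992e18

1799000000000000000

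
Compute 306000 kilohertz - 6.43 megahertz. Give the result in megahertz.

In megahertz:
  306000 kilohertz = 306000 × 10^-3 megahertz = 306
  6.43 megahertz → 6.43
Difference: 306 - 6.43 = 299.57

299.57 megahertz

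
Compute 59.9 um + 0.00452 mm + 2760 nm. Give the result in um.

In um:
  59.9 um → 59.9
  0.00452 mm = 0.00452 × 10^3 um = 4.52
  2760 nm = 2760 × 10^-3 um = 2.76
Sum: 59.9 + 4.52 + 2.76 = 67.18

67.18 um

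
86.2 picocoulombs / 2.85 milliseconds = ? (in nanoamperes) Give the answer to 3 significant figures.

(86.2 × 10⁻¹²) / (2.85 × 10⁻³) = 30.246 × 10⁻⁹ A

30.2 nanoamperes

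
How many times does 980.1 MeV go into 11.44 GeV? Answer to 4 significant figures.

11.67

(11.44 × 10⁹) / (980.1 × 10⁶) = 0.011672 × 10³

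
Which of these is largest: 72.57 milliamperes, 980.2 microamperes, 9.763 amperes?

72.57 milliamperes = 0.07257 amperes
980.2 microamperes = 0.0009802 amperes
9.763 amperes = 9.763 amperes

9.763 amperes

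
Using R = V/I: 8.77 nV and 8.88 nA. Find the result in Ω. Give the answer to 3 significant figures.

0.988 Ω

(8.77e-9) / (8.88e-9) = 0.98761 Ω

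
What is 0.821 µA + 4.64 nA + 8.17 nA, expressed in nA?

833.81 nA

In nA:
  0.821 µA = 0.821 × 10³ nA = 821
  4.64 nA → 4.64
  8.17 nA → 8.17
Sum: 821 + 4.64 + 8.17 = 833.81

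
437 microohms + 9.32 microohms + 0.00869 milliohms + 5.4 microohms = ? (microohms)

460.41 microohms

In microohms:
  437 microohms → 437
  9.32 microohms → 9.32
  0.00869 milliohms = 0.00869 × 10^3 microohms = 8.69
  5.4 microohms → 5.4
Sum: 437 + 9.32 + 8.69 + 5.4 = 460.41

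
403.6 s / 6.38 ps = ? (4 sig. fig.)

63260000000000

(403.6) / (6.38e-12) = 63.26e12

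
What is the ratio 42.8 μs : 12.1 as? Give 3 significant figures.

(42.8e-6) / (12.1e-18) = 3.537e12

3540000000000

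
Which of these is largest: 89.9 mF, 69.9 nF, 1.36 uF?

89.9 mF = 0.0899 F
69.9 nF = 0.0000000699 F
1.36 uF = 0.00000136 F

89.9 mF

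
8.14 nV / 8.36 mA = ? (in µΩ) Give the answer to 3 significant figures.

(8.14e-9) / (8.36e-3) = 0.97368e-6 Ω

0.974 µΩ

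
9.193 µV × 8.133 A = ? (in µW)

74.766669 µW

9.193e-6 × 8.133 = 74.766669e-6 W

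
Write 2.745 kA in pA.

2745000000000000 pA

kilo = 1e3, pico = 1e-12; factor is 1e15.
2.745 × 1e15 = 2745000000000000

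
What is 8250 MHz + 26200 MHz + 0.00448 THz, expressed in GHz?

38.93 GHz

In GHz:
  8250 MHz = 8250 × 10⁻³ GHz = 8.25
  26200 MHz = 26200 × 10⁻³ GHz = 26.2
  0.00448 THz = 0.00448 × 10³ GHz = 4.48
Sum: 8.25 + 26.2 + 4.48 = 38.93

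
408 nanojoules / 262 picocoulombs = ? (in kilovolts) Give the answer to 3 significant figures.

1.56 kilovolts

(408 × 10^-9) / (262 × 10^-12) = 1.5573 × 10^3 V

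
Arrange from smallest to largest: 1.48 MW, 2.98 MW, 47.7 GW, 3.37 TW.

1.48 MW = 1480000 W
2.98 MW = 2980000 W
47.7 GW = 47700000000 W
3.37 TW = 3370000000000 W

1.48 MW < 2.98 MW < 47.7 GW < 3.37 TW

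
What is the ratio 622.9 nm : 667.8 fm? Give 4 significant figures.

932800

(622.9e-9) / (667.8e-15) = 0.93276e6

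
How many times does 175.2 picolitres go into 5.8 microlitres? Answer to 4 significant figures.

33110

(5.8 × 10^-6) / (175.2 × 10^-12) = 0.033105 × 10^6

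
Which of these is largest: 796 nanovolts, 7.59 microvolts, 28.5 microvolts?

796 nanovolts = 0.000000796 volts
7.59 microvolts = 0.00000759 volts
28.5 microvolts = 0.0000285 volts

28.5 microvolts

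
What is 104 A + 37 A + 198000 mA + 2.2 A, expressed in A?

341.2 A

In A:
  104 A → 104
  37 A → 37
  198000 mA = 198000e-3 A = 198
  2.2 A → 2.2
Sum: 104 + 37 + 198 + 2.2 = 341.2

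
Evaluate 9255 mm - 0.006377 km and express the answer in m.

2.878 m

In m:
  9255 mm = 9255e-3 m = 9.255
  0.006377 km = 0.006377e3 m = 6.377
Difference: 9.255 - 6.377 = 2.878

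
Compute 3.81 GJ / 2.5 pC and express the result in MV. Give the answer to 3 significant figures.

(3.81 × 10⁹) / (2.5 × 10⁻¹²) = 1.524 × 10²¹ V

1520000000000000 MV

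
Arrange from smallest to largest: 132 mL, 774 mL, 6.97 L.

132 mL < 774 mL < 6.97 L

132 mL = 0.132 L
774 mL = 0.774 L
6.97 L = 6.97 L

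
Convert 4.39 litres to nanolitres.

(no prefix) = 1e0, nano = 1e-9; factor is 1e9.
4.39 × 1e9 = 4390000000

4390000000 nanolitres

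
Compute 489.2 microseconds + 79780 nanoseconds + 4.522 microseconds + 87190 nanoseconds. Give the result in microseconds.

660.692 microseconds

In microseconds:
  489.2 microseconds → 489.2
  79780 nanoseconds = 79780 × 10^-3 microseconds = 79.78
  4.522 microseconds → 4.522
  87190 nanoseconds = 87190 × 10^-3 microseconds = 87.19
Sum: 489.2 + 79.78 + 4.522 + 87.19 = 660.692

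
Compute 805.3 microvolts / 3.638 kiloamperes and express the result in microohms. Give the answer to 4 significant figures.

0.2214 microohms

(805.3e-6) / (3.638e3) = 221.358e-9 Ω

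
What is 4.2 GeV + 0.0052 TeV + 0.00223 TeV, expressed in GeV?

11.63 GeV

In GeV:
  4.2 GeV → 4.2
  0.0052 TeV = 0.0052 × 10^3 GeV = 5.2
  0.00223 TeV = 0.00223 × 10^3 GeV = 2.23
Sum: 4.2 + 5.2 + 2.23 = 11.63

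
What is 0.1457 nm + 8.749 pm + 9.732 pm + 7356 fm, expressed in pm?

171.537 pm

In pm:
  0.1457 nm = 0.1457 × 10^3 pm = 145.7
  8.749 pm → 8.749
  9.732 pm → 9.732
  7356 fm = 7356 × 10^-3 pm = 7.356
Sum: 145.7 + 8.749 + 9.732 + 7.356 = 171.537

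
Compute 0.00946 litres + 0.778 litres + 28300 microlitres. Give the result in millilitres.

In millilitres:
  0.00946 litres = 0.00946 × 10³ millilitres = 9.46
  0.778 litres = 0.778 × 10³ millilitres = 778
  28300 microlitres = 28300 × 10⁻³ millilitres = 28.3
Sum: 9.46 + 778 + 28.3 = 815.76

815.76 millilitres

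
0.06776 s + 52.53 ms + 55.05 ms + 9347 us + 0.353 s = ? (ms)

In ms:
  0.06776 s = 0.06776 × 10³ ms = 67.76
  52.53 ms → 52.53
  55.05 ms → 55.05
  9347 us = 9347 × 10⁻³ ms = 9.347
  0.353 s = 0.353 × 10³ ms = 353
Sum: 67.76 + 52.53 + 55.05 + 9.347 + 353 = 537.687

537.687 ms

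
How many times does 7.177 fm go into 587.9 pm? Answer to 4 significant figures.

81910

(587.9 × 10⁻¹²) / (7.177 × 10⁻¹⁵) = 81.914 × 10³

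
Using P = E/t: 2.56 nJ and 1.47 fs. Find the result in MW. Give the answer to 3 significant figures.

(2.56 × 10^-9) / (1.47 × 10^-15) = 1.7415 × 10^6 W

1.74 MW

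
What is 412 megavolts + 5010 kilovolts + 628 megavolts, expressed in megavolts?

In megavolts:
  412 megavolts → 412
  5010 kilovolts = 5010 × 10^-3 megavolts = 5.01
  628 megavolts → 628
Sum: 412 + 5.01 + 628 = 1045.01

1045.01 megavolts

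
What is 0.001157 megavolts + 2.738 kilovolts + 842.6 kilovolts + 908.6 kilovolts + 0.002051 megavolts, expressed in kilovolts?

1757.146 kilovolts

In kilovolts:
  0.001157 megavolts = 0.001157 × 10^3 kilovolts = 1.157
  2.738 kilovolts → 2.738
  842.6 kilovolts → 842.6
  908.6 kilovolts → 908.6
  0.002051 megavolts = 0.002051 × 10^3 kilovolts = 2.051
Sum: 1.157 + 2.738 + 842.6 + 908.6 + 2.051 = 1757.146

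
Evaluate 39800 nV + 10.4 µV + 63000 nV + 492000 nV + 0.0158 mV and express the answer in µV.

In µV:
  39800 nV = 39800 × 10⁻³ µV = 39.8
  10.4 µV → 10.4
  63000 nV = 63000 × 10⁻³ µV = 63
  492000 nV = 492000 × 10⁻³ µV = 492
  0.0158 mV = 0.0158 × 10³ µV = 15.8
Sum: 39.8 + 10.4 + 63 + 492 + 15.8 = 621

621 µV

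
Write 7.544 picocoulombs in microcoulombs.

pico = 10^-12, micro = 10^-6; factor is 10^-6.
7.544 × 10^-6 = 0.000007544

0.000007544 microcoulombs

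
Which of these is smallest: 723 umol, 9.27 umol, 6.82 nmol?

723 umol = 0.000723 mol
9.27 umol = 0.00000927 mol
6.82 nmol = 0.00000000682 mol

6.82 nmol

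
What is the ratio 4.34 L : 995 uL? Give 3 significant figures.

4360

(4.34) / (995 × 10⁻⁶) = 0.004362 × 10⁶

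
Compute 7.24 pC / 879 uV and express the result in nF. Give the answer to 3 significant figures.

(7.24 × 10^-12) / (879 × 10^-6) = 0.0082366 × 10^-6 F

8.24 nF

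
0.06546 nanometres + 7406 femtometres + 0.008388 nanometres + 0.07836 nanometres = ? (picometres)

In picometres:
  0.06546 nanometres = 0.06546e3 picometres = 65.46
  7406 femtometres = 7406e-3 picometres = 7.406
  0.008388 nanometres = 0.008388e3 picometres = 8.388
  0.07836 nanometres = 0.07836e3 picometres = 78.36
Sum: 65.46 + 7.406 + 8.388 + 78.36 = 159.614

159.614 picometres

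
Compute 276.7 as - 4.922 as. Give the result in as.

In as:
  276.7 as → 276.7
  4.922 as → 4.922
Difference: 276.7 - 4.922 = 271.778

271.778 as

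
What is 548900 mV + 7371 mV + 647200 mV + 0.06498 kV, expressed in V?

In V:
  548900 mV = 548900e-3 V = 548.9
  7371 mV = 7371e-3 V = 7.371
  647200 mV = 647200e-3 V = 647.2
  0.06498 kV = 0.06498e3 V = 64.98
Sum: 548.9 + 7.371 + 647.2 + 64.98 = 1268.451

1268.451 V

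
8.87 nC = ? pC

nano = 10^-9, pico = 10^-12; factor is 10^3.
8.87 × 10^3 = 8870

8870 pC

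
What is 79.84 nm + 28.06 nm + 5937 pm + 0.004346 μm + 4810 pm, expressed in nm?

In nm:
  79.84 nm → 79.84
  28.06 nm → 28.06
  5937 pm = 5937e-3 nm = 5.937
  0.004346 μm = 0.004346e3 nm = 4.346
  4810 pm = 4810e-3 nm = 4.81
Sum: 79.84 + 28.06 + 5.937 + 4.346 + 4.81 = 122.993

122.993 nm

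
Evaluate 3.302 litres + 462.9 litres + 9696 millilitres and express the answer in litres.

475.898 litres

In litres:
  3.302 litres → 3.302
  462.9 litres → 462.9
  9696 millilitres = 9696 × 10⁻³ litres = 9.696
Sum: 3.302 + 462.9 + 9.696 = 475.898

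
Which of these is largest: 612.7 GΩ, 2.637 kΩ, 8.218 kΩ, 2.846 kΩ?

612.7 GΩ = 612700000000 Ω
2.637 kΩ = 2637 Ω
8.218 kΩ = 8218 Ω
2.846 kΩ = 2846 Ω

612.7 GΩ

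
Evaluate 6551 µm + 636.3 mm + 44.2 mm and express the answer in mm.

In mm:
  6551 µm = 6551 × 10⁻³ mm = 6.551
  636.3 mm → 636.3
  44.2 mm → 44.2
Sum: 6.551 + 636.3 + 44.2 = 687.051

687.051 mm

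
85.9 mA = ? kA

milli = 10^-3, kilo = 10^3; factor is 10^-6.
85.9 × 10^-6 = 0.0000859

0.0000859 kA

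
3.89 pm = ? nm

pico = 10⁻¹², nano = 10⁻⁹; factor is 10⁻³.
3.89 × 10⁻³ = 0.00389

0.00389 nm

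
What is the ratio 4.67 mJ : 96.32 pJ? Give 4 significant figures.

48480000

(4.67 × 10⁻³) / (96.32 × 10⁻¹²) = 0.048484 × 10⁹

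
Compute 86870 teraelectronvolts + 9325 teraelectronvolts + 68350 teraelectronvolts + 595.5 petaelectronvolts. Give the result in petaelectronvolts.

In petaelectronvolts:
  86870 teraelectronvolts = 86870 × 10^-3 petaelectronvolts = 86.87
  9325 teraelectronvolts = 9325 × 10^-3 petaelectronvolts = 9.325
  68350 teraelectronvolts = 68350 × 10^-3 petaelectronvolts = 68.35
  595.5 petaelectronvolts → 595.5
Sum: 86.87 + 9.325 + 68.35 + 595.5 = 760.045

760.045 petaelectronvolts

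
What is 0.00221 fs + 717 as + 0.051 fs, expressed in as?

In as:
  0.00221 fs = 0.00221 × 10³ as = 2.21
  717 as → 717
  0.051 fs = 0.051 × 10³ as = 51
Sum: 2.21 + 717 + 51 = 770.21

770.21 as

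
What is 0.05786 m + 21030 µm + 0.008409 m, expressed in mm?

87.299 mm

In mm:
  0.05786 m = 0.05786 × 10³ mm = 57.86
  21030 µm = 21030 × 10⁻³ mm = 21.03
  0.008409 m = 0.008409 × 10³ mm = 8.409
Sum: 57.86 + 21.03 + 8.409 = 87.299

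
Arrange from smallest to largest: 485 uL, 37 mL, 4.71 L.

485 uL = 0.000485 L
37 mL = 0.037 L
4.71 L = 4.71 L

485 uL < 37 mL < 4.71 L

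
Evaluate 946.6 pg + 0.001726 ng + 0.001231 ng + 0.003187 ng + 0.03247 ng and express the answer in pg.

In pg:
  946.6 pg → 946.6
  0.001726 ng = 0.001726 × 10³ pg = 1.726
  0.001231 ng = 0.001231 × 10³ pg = 1.231
  0.003187 ng = 0.003187 × 10³ pg = 3.187
  0.03247 ng = 0.03247 × 10³ pg = 32.47
Sum: 946.6 + 1.726 + 1.231 + 3.187 + 32.47 = 985.214

985.214 pg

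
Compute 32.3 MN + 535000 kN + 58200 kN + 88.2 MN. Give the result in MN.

In MN:
  32.3 MN → 32.3
  535000 kN = 535000 × 10⁻³ MN = 535
  58200 kN = 58200 × 10⁻³ MN = 58.2
  88.2 MN → 88.2
Sum: 32.3 + 535 + 58.2 + 88.2 = 713.7

713.7 MN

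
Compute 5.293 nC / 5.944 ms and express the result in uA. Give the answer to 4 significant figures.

(5.293 × 10⁻⁹) / (5.944 × 10⁻³) = 0.890478 × 10⁻⁶ A

0.8905 uA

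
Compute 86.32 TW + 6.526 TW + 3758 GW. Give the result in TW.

96.604 TW

In TW:
  86.32 TW → 86.32
  6.526 TW → 6.526
  3758 GW = 3758 × 10^-3 TW = 3.758
Sum: 86.32 + 6.526 + 3.758 = 96.604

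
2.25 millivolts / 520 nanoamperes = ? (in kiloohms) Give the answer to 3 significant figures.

4.33 kiloohms

(2.25 × 10^-3) / (520 × 10^-9) = 0.0043269 × 10^6 Ω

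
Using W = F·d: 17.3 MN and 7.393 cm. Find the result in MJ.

17.3 × 10^6 × 7.393 × 10^-2 = 127.8989 × 10^4 J

1.278989 MJ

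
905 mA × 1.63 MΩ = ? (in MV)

905 × 10⁻³ × 1.63 × 10⁶ = 1475.15 × 10³ V

1.47515 MV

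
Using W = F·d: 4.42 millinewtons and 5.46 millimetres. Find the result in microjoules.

4.42 × 10^-3 × 5.46 × 10^-3 = 24.1332 × 10^-6 J

24.1332 microjoules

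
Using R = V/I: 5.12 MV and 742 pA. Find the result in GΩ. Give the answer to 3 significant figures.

6900000 GΩ

(5.12e6) / (742e-12) = 0.0069003e18 Ω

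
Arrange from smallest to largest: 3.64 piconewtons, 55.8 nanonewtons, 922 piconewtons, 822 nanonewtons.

3.64 piconewtons < 922 piconewtons < 55.8 nanonewtons < 822 nanonewtons

3.64 piconewtons = 0.00000000000364 newtons
55.8 nanonewtons = 0.0000000558 newtons
922 piconewtons = 0.000000000922 newtons
822 nanonewtons = 0.000000822 newtons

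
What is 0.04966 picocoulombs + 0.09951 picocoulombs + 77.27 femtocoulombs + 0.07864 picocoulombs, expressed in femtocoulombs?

305.08 femtocoulombs

In femtocoulombs:
  0.04966 picocoulombs = 0.04966 × 10^3 femtocoulombs = 49.66
  0.09951 picocoulombs = 0.09951 × 10^3 femtocoulombs = 99.51
  77.27 femtocoulombs → 77.27
  0.07864 picocoulombs = 0.07864 × 10^3 femtocoulombs = 78.64
Sum: 49.66 + 99.51 + 77.27 + 78.64 = 305.08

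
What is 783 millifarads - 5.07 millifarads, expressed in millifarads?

In millifarads:
  783 millifarads → 783
  5.07 millifarads → 5.07
Difference: 783 - 5.07 = 777.93

777.93 millifarads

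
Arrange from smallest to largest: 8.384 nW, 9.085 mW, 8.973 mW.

8.384 nW < 8.973 mW < 9.085 mW

8.384 nW = 0.000000008384 W
9.085 mW = 0.009085 W
8.973 mW = 0.008973 W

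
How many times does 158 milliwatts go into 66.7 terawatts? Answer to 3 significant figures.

(66.7e12) / (158e-3) = 0.4222e15

422000000000000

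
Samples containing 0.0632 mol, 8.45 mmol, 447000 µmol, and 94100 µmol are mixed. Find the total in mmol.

612.75 mmol

In mmol:
  0.0632 mol = 0.0632 × 10³ mmol = 63.2
  8.45 mmol → 8.45
  447000 µmol = 447000 × 10⁻³ mmol = 447
  94100 µmol = 94100 × 10⁻³ mmol = 94.1
Sum: 63.2 + 8.45 + 447 + 94.1 = 612.75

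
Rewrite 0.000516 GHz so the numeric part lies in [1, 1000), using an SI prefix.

= 516 × 10^3 Hz; 10^3 is kilo.

516 kHz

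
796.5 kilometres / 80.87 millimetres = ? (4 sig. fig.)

9849000

(796.5 × 10³) / (80.87 × 10⁻³) = 9.8491 × 10⁶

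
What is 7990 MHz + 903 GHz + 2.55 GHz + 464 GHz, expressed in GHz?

In GHz:
  7990 MHz = 7990 × 10⁻³ GHz = 7.99
  903 GHz → 903
  2.55 GHz → 2.55
  464 GHz → 464
Sum: 7.99 + 903 + 2.55 + 464 = 1377.54

1377.54 GHz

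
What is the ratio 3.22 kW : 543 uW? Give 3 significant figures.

5930000

(3.22 × 10³) / (543 × 10⁻⁶) = 0.00593 × 10⁹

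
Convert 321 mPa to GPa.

milli = 1e-3, giga = 1e9; factor is 1e-12.
321 × 1e-12 = 0.000000000321

0.000000000321 GPa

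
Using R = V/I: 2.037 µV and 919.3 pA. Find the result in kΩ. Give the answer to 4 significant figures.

(2.037 × 10⁻⁶) / (919.3 × 10⁻¹²) = 0.00221582 × 10⁶ Ω

2.216 kΩ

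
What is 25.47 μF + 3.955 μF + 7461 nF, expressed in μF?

36.886 μF

In μF:
  25.47 μF → 25.47
  3.955 μF → 3.955
  7461 nF = 7461 × 10^-3 μF = 7.461
Sum: 25.47 + 3.955 + 7.461 = 36.886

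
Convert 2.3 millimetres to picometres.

2300000000 picometres

milli = 10^-3, pico = 10^-12; factor is 10^9.
2.3 × 10^9 = 2300000000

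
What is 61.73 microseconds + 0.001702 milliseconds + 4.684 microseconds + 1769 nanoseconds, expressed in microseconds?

In microseconds:
  61.73 microseconds → 61.73
  0.001702 milliseconds = 0.001702 × 10³ microseconds = 1.702
  4.684 microseconds → 4.684
  1769 nanoseconds = 1769 × 10⁻³ microseconds = 1.769
Sum: 61.73 + 1.702 + 4.684 + 1.769 = 69.885

69.885 microseconds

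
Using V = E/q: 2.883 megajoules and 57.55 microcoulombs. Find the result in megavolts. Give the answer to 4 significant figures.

50100 megavolts

(2.883 × 10^6) / (57.55 × 10^-6) = 0.0500956 × 10^12 V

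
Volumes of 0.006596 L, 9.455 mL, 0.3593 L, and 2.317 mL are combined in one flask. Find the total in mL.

377.668 mL

In mL:
  0.006596 L = 0.006596e3 mL = 6.596
  9.455 mL → 9.455
  0.3593 L = 0.3593e3 mL = 359.3
  2.317 mL → 2.317
Sum: 6.596 + 9.455 + 359.3 + 2.317 = 377.668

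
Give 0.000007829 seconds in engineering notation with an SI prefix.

7.829 microseconds

= 7.829 × 10⁻⁶ seconds; 10⁻⁶ is micro.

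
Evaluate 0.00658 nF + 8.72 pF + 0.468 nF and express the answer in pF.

In pF:
  0.00658 nF = 0.00658 × 10^3 pF = 6.58
  8.72 pF → 8.72
  0.468 nF = 0.468 × 10^3 pF = 468
Sum: 6.58 + 8.72 + 468 = 483.3

483.3 pF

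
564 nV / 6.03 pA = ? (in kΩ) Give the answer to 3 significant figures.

93.5 kΩ

(564e-9) / (6.03e-12) = 93.532e3 Ω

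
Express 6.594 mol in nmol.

6594000000 nmol

(no prefix) = 10^0, nano = 10^-9; factor is 10^9.
6.594 × 10^9 = 6594000000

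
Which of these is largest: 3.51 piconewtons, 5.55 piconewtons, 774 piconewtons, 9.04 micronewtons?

3.51 piconewtons = 0.00000000000351 newtons
5.55 piconewtons = 0.00000000000555 newtons
774 piconewtons = 0.000000000774 newtons
9.04 micronewtons = 0.00000904 newtons

9.04 micronewtons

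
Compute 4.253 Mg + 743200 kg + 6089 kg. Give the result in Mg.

753.542 Mg

In Mg:
  4.253 Mg → 4.253
  743200 kg = 743200 × 10^-3 Mg = 743.2
  6089 kg = 6089 × 10^-3 Mg = 6.089
Sum: 4.253 + 743.2 + 6.089 = 753.542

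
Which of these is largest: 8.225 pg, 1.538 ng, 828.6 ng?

828.6 ng

8.225 pg = 0.000000000008225 g
1.538 ng = 0.000000001538 g
828.6 ng = 0.0000008286 g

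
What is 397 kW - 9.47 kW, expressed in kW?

387.53 kW

In kW:
  397 kW → 397
  9.47 kW → 9.47
Difference: 397 - 9.47 = 387.53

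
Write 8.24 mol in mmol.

(no prefix) = 10⁰, milli = 10⁻³; factor is 10³.
8.24 × 10³ = 8240

8240 mmol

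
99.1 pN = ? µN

0.0000991 µN

pico = 10^-12, micro = 10^-6; factor is 10^-6.
99.1 × 10^-6 = 0.0000991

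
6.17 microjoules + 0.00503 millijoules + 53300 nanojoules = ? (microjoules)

64.5 microjoules

In microjoules:
  6.17 microjoules → 6.17
  0.00503 millijoules = 0.00503 × 10^3 microjoules = 5.03
  53300 nanojoules = 53300 × 10^-3 microjoules = 53.3
Sum: 6.17 + 5.03 + 53.3 = 64.5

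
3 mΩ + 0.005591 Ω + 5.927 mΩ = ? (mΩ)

In mΩ:
  3 mΩ → 3
  0.005591 Ω = 0.005591 × 10³ mΩ = 5.591
  5.927 mΩ → 5.927
Sum: 3 + 5.591 + 5.927 = 14.518

14.518 mΩ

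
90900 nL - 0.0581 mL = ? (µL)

32.8 µL

In µL:
  90900 nL = 90900 × 10^-3 µL = 90.9
  0.0581 mL = 0.0581 × 10^3 µL = 58.1
Difference: 90.9 - 58.1 = 32.8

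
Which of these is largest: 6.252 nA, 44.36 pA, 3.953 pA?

6.252 nA = 0.000000006252 A
44.36 pA = 0.00000000004436 A
3.953 pA = 0.000000000003953 A

6.252 nA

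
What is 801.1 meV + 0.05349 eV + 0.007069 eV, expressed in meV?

In meV:
  801.1 meV → 801.1
  0.05349 eV = 0.05349 × 10^3 meV = 53.49
  0.007069 eV = 0.007069 × 10^3 meV = 7.069
Sum: 801.1 + 53.49 + 7.069 = 861.659

861.659 meV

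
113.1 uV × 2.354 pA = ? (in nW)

0.0000002662374 nW

113.1 × 10⁻⁶ × 2.354 × 10⁻¹² = 266.2374 × 10⁻¹⁸ W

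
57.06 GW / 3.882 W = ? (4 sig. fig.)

(57.06e9) / (3.882) = 14.699e9

14700000000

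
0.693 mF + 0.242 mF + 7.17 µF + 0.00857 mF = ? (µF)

950.74 µF

In µF:
  0.693 mF = 0.693e3 µF = 693
  0.242 mF = 0.242e3 µF = 242
  7.17 µF → 7.17
  0.00857 mF = 0.00857e3 µF = 8.57
Sum: 693 + 242 + 7.17 + 8.57 = 950.74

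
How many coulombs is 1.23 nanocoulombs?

0.00000000123 coulombs

nano = 10^-9, (no prefix) = 10^0; factor is 10^-9.
1.23 × 10^-9 = 0.00000000123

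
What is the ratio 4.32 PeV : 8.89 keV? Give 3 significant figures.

(4.32 × 10¹⁵) / (8.89 × 10³) = 0.4859 × 10¹²

486000000000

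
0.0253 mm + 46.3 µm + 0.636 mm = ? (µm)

In µm:
  0.0253 mm = 0.0253 × 10³ µm = 25.3
  46.3 µm → 46.3
  0.636 mm = 0.636 × 10³ µm = 636
Sum: 25.3 + 46.3 + 636 = 707.6

707.6 µm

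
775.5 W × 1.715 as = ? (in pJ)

0.0013299825 pJ

775.5 × 1.715 × 10^-18 = 1329.9825 × 10^-18 J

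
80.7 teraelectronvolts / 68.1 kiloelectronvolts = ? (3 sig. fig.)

(80.7 × 10^12) / (68.1 × 10^3) = 1.185 × 10^9

1190000000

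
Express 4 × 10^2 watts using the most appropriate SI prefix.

= 400 watts; mantissa already in [1, 1000).

400 watts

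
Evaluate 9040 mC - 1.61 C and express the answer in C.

7.43 C

In C:
  9040 mC = 9040 × 10⁻³ C = 9.04
  1.61 C → 1.61
Difference: 9.04 - 1.61 = 7.43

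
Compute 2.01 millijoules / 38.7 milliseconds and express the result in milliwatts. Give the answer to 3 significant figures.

51.9 milliwatts

(2.01 × 10^-3) / (38.7 × 10^-3) = 0.051938 W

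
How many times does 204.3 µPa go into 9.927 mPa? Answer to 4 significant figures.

(9.927 × 10^-3) / (204.3 × 10^-6) = 0.04859 × 10^3

48.59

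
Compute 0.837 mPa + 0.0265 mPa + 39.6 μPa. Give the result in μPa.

903.1 μPa

In μPa:
  0.837 mPa = 0.837 × 10³ μPa = 837
  0.0265 mPa = 0.0265 × 10³ μPa = 26.5
  39.6 μPa → 39.6
Sum: 837 + 26.5 + 39.6 = 903.1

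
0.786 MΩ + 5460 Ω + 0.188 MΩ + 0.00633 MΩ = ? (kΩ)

985.79 kΩ

In kΩ:
  0.786 MΩ = 0.786e3 kΩ = 786
  5460 Ω = 5460e-3 kΩ = 5.46
  0.188 MΩ = 0.188e3 kΩ = 188
  0.00633 MΩ = 0.00633e3 kΩ = 6.33
Sum: 786 + 5.46 + 188 + 6.33 = 985.79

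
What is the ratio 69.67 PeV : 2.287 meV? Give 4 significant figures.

(69.67 × 10¹⁵) / (2.287 × 10⁻³) = 30.463 × 10¹⁸

30460000000000000000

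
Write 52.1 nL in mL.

0.0000521 mL

nano = 1e-9, milli = 1e-3; factor is 1e-6.
52.1 × 1e-6 = 0.0000521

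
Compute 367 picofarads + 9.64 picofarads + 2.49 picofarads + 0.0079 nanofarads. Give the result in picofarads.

387.03 picofarads

In picofarads:
  367 picofarads → 367
  9.64 picofarads → 9.64
  2.49 picofarads → 2.49
  0.0079 nanofarads = 0.0079 × 10^3 picofarads = 7.9
Sum: 367 + 9.64 + 2.49 + 7.9 = 387.03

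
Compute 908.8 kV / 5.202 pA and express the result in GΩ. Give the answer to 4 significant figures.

(908.8 × 10³) / (5.202 × 10⁻¹²) = 174.702 × 10¹⁵ Ω

174700000 GΩ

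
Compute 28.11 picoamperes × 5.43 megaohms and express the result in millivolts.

0.1526373 millivolts

28.11 × 10⁻¹² × 5.43 × 10⁶ = 152.6373 × 10⁻⁶ V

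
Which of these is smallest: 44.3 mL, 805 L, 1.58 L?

44.3 mL

44.3 mL = 0.0443 L
805 L = 805 L
1.58 L = 1.58 L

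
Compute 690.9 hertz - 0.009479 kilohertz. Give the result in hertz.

In hertz:
  690.9 hertz → 690.9
  0.009479 kilohertz = 0.009479e3 hertz = 9.479
Difference: 690.9 - 9.479 = 681.421

681.421 hertz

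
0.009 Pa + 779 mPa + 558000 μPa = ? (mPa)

In mPa:
  0.009 Pa = 0.009 × 10^3 mPa = 9
  779 mPa → 779
  558000 μPa = 558000 × 10^-3 mPa = 558
Sum: 9 + 779 + 558 = 1346

1346 mPa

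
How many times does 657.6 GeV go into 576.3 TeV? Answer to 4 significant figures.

876.4

(576.3e12) / (657.6e9) = 0.87637e3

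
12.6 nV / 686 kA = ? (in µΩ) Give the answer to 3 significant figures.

0.0000000184 µΩ

(12.6 × 10⁻⁹) / (686 × 10³) = 0.018367 × 10⁻¹² Ω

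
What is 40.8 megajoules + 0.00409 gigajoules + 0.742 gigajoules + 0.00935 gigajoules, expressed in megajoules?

796.24 megajoules

In megajoules:
  40.8 megajoules → 40.8
  0.00409 gigajoules = 0.00409 × 10^3 megajoules = 4.09
  0.742 gigajoules = 0.742 × 10^3 megajoules = 742
  0.00935 gigajoules = 0.00935 × 10^3 megajoules = 9.35
Sum: 40.8 + 4.09 + 742 + 9.35 = 796.24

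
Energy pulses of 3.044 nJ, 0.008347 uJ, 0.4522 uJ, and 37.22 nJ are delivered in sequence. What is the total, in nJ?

500.811 nJ

In nJ:
  3.044 nJ → 3.044
  0.008347 uJ = 0.008347 × 10^3 nJ = 8.347
  0.4522 uJ = 0.4522 × 10^3 nJ = 452.2
  37.22 nJ → 37.22
Sum: 3.044 + 8.347 + 452.2 + 37.22 = 500.811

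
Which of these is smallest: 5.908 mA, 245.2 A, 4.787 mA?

4.787 mA

5.908 mA = 0.005908 A
245.2 A = 245.2 A
4.787 mA = 0.004787 A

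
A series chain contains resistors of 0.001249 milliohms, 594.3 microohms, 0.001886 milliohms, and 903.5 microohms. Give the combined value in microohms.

In microohms:
  0.001249 milliohms = 0.001249 × 10^3 microohms = 1.249
  594.3 microohms → 594.3
  0.001886 milliohms = 0.001886 × 10^3 microohms = 1.886
  903.5 microohms → 903.5
Sum: 1.249 + 594.3 + 1.886 + 903.5 = 1500.935

1500.935 microohms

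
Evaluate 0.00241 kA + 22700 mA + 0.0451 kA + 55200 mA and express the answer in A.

In A:
  0.00241 kA = 0.00241 × 10³ A = 2.41
  22700 mA = 22700 × 10⁻³ A = 22.7
  0.0451 kA = 0.0451 × 10³ A = 45.1
  55200 mA = 55200 × 10⁻³ A = 55.2
Sum: 2.41 + 22.7 + 45.1 + 55.2 = 125.41

125.41 A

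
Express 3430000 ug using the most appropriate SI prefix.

= 3.43 g; mantissa already in [1, 1000).

3.43 g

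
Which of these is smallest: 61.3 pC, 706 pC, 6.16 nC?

61.3 pC

61.3 pC = 0.0000000000613 C
706 pC = 0.000000000706 C
6.16 nC = 0.00000000616 C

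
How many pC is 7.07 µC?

7070000 pC

micro = 1e-6, pico = 1e-12; factor is 1e6.
7.07 × 1e6 = 7070000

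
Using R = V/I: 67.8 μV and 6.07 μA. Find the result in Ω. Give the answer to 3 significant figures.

11.2 Ω

(67.8 × 10⁻⁶) / (6.07 × 10⁻⁶) = 11.17 Ω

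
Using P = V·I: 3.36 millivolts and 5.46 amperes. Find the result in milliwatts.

3.36 × 10⁻³ × 5.46 = 18.3456 × 10⁻³ W

18.3456 milliwatts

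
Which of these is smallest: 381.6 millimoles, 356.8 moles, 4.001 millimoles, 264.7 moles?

381.6 millimoles = 0.3816 moles
356.8 moles = 356.8 moles
4.001 millimoles = 0.004001 moles
264.7 moles = 264.7 moles

4.001 millimoles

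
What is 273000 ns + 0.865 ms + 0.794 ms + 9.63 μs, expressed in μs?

In μs:
  273000 ns = 273000e-3 μs = 273
  0.865 ms = 0.865e3 μs = 865
  0.794 ms = 0.794e3 μs = 794
  9.63 μs → 9.63
Sum: 273 + 865 + 794 + 9.63 = 1941.63

1941.63 μs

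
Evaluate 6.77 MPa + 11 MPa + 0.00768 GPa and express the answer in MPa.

25.45 MPa

In MPa:
  6.77 MPa → 6.77
  11 MPa → 11
  0.00768 GPa = 0.00768 × 10^3 MPa = 7.68
Sum: 6.77 + 11 + 7.68 = 25.45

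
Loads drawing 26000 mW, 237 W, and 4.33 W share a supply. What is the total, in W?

In W:
  26000 mW = 26000 × 10⁻³ W = 26
  237 W → 237
  4.33 W → 4.33
Sum: 26 + 237 + 4.33 = 267.33

267.33 W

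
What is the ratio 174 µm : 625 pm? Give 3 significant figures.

278000

(174e-6) / (625e-12) = 0.2784e6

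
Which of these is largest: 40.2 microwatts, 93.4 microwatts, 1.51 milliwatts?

1.51 milliwatts

40.2 microwatts = 0.0000402 watts
93.4 microwatts = 0.0000934 watts
1.51 milliwatts = 0.00151 watts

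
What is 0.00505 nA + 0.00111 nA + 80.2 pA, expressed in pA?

In pA:
  0.00505 nA = 0.00505 × 10^3 pA = 5.05
  0.00111 nA = 0.00111 × 10^3 pA = 1.11
  80.2 pA → 80.2
Sum: 5.05 + 1.11 + 80.2 = 86.36

86.36 pA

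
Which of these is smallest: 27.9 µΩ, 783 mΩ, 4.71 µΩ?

27.9 µΩ = 0.0000279 Ω
783 mΩ = 0.783 Ω
4.71 µΩ = 0.00000471 Ω

4.71 µΩ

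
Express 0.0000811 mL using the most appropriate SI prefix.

= 81.1e-9 L; 1e-9 is nano.

81.1 nL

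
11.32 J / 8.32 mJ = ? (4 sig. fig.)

1361

(11.32) / (8.32 × 10^-3) = 1.3606 × 10^3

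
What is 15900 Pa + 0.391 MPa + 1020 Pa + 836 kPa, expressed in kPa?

1243.92 kPa

In kPa:
  15900 Pa = 15900 × 10⁻³ kPa = 15.9
  0.391 MPa = 0.391 × 10³ kPa = 391
  1020 Pa = 1020 × 10⁻³ kPa = 1.02
  836 kPa → 836
Sum: 15.9 + 391 + 1.02 + 836 = 1243.92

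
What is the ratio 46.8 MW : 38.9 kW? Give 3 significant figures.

(46.8e6) / (38.9e3) = 1.203e3

1200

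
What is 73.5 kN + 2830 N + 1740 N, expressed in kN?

In kN:
  73.5 kN → 73.5
  2830 N = 2830 × 10^-3 kN = 2.83
  1740 N = 1740 × 10^-3 kN = 1.74
Sum: 73.5 + 2.83 + 1.74 = 78.07

78.07 kN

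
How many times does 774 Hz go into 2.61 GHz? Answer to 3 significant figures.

(2.61 × 10⁹) / (774) = 0.003372 × 10⁹

3370000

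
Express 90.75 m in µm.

90750000 µm

(no prefix) = 10^0, micro = 10^-6; factor is 10^6.
90.75 × 10^6 = 90750000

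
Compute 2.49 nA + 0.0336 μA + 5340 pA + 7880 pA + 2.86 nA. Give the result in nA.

52.17 nA

In nA:
  2.49 nA → 2.49
  0.0336 μA = 0.0336 × 10³ nA = 33.6
  5340 pA = 5340 × 10⁻³ nA = 5.34
  7880 pA = 7880 × 10⁻³ nA = 7.88
  2.86 nA → 2.86
Sum: 2.49 + 33.6 + 5.34 + 7.88 + 2.86 = 52.17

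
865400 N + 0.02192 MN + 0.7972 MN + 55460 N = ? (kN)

1739.98 kN

In kN:
  865400 N = 865400 × 10^-3 kN = 865.4
  0.02192 MN = 0.02192 × 10^3 kN = 21.92
  0.7972 MN = 0.7972 × 10^3 kN = 797.2
  55460 N = 55460 × 10^-3 kN = 55.46
Sum: 865.4 + 21.92 + 797.2 + 55.46 = 1739.98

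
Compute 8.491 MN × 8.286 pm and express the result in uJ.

8.491e6 × 8.286e-12 = 70.356426e-6 J

70.356426 uJ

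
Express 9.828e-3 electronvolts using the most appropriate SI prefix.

9.828 millielectronvolts

= 9.828e-3 electronvolts; 1e-3 is milli.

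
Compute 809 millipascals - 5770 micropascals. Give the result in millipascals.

In millipascals:
  809 millipascals → 809
  5770 micropascals = 5770 × 10^-3 millipascals = 5.77
Difference: 809 - 5.77 = 803.23

803.23 millipascals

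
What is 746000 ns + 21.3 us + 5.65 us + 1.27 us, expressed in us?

774.22 us

In us:
  746000 ns = 746000e-3 us = 746
  21.3 us → 21.3
  5.65 us → 5.65
  1.27 us → 1.27
Sum: 746 + 21.3 + 5.65 + 1.27 = 774.22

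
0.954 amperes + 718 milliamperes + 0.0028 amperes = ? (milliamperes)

1674.8 milliamperes

In milliamperes:
  0.954 amperes = 0.954 × 10^3 milliamperes = 954
  718 milliamperes → 718
  0.0028 amperes = 0.0028 × 10^3 milliamperes = 2.8
Sum: 954 + 718 + 2.8 = 1674.8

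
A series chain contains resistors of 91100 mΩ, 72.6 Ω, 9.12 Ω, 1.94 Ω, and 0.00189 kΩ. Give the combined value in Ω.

In Ω:
  91100 mΩ = 91100e-3 Ω = 91.1
  72.6 Ω → 72.6
  9.12 Ω → 9.12
  1.94 Ω → 1.94
  0.00189 kΩ = 0.00189e3 Ω = 1.89
Sum: 91.1 + 72.6 + 9.12 + 1.94 + 1.89 = 176.65

176.65 Ω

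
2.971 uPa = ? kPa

micro = 1e-6, kilo = 1e3; factor is 1e-9.
2.971 × 1e-9 = 0.000000002971

0.000000002971 kPa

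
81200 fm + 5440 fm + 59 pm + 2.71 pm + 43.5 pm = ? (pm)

191.85 pm

In pm:
  81200 fm = 81200 × 10^-3 pm = 81.2
  5440 fm = 5440 × 10^-3 pm = 5.44
  59 pm → 59
  2.71 pm → 2.71
  43.5 pm → 43.5
Sum: 81.2 + 5.44 + 59 + 2.71 + 43.5 = 191.85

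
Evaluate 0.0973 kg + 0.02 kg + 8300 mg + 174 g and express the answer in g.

In g:
  0.0973 kg = 0.0973 × 10³ g = 97.3
  0.02 kg = 0.02 × 10³ g = 20
  8300 mg = 8300 × 10⁻³ g = 8.3
  174 g → 174
Sum: 97.3 + 20 + 8.3 + 174 = 299.6

299.6 g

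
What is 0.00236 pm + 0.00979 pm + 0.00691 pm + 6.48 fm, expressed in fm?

25.54 fm

In fm:
  0.00236 pm = 0.00236 × 10^3 fm = 2.36
  0.00979 pm = 0.00979 × 10^3 fm = 9.79
  0.00691 pm = 0.00691 × 10^3 fm = 6.91
  6.48 fm → 6.48
Sum: 2.36 + 9.79 + 6.91 + 6.48 = 25.54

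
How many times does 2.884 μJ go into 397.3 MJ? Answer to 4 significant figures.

137800000000000

(397.3 × 10⁶) / (2.884 × 10⁻⁶) = 137.76 × 10¹²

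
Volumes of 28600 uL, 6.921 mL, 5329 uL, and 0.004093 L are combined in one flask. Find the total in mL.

44.943 mL

In mL:
  28600 uL = 28600 × 10^-3 mL = 28.6
  6.921 mL → 6.921
  5329 uL = 5329 × 10^-3 mL = 5.329
  0.004093 L = 0.004093 × 10^3 mL = 4.093
Sum: 28.6 + 6.921 + 5.329 + 4.093 = 44.943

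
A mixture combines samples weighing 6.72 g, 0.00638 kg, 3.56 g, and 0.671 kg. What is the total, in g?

687.66 g

In g:
  6.72 g → 6.72
  0.00638 kg = 0.00638 × 10^3 g = 6.38
  3.56 g → 3.56
  0.671 kg = 0.671 × 10^3 g = 671
Sum: 6.72 + 6.38 + 3.56 + 671 = 687.66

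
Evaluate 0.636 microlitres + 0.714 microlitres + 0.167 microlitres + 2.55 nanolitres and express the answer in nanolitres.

In nanolitres:
  0.636 microlitres = 0.636 × 10³ nanolitres = 636
  0.714 microlitres = 0.714 × 10³ nanolitres = 714
  0.167 microlitres = 0.167 × 10³ nanolitres = 167
  2.55 nanolitres → 2.55
Sum: 636 + 714 + 167 + 2.55 = 1519.55

1519.55 nanolitres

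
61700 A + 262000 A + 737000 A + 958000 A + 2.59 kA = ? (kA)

In kA:
  61700 A = 61700e-3 kA = 61.7
  262000 A = 262000e-3 kA = 262
  737000 A = 737000e-3 kA = 737
  958000 A = 958000e-3 kA = 958
  2.59 kA → 2.59
Sum: 61.7 + 262 + 737 + 958 + 2.59 = 2021.29

2021.29 kA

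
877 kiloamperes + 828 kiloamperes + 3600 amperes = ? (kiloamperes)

In kiloamperes:
  877 kiloamperes → 877
  828 kiloamperes → 828
  3600 amperes = 3600 × 10⁻³ kiloamperes = 3.6
Sum: 877 + 828 + 3.6 = 1708.6

1708.6 kiloamperes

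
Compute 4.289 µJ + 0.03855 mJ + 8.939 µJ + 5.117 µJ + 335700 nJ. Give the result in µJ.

392.595 µJ

In µJ:
  4.289 µJ → 4.289
  0.03855 mJ = 0.03855e3 µJ = 38.55
  8.939 µJ → 8.939
  5.117 µJ → 5.117
  335700 nJ = 335700e-3 µJ = 335.7
Sum: 4.289 + 38.55 + 8.939 + 5.117 + 335.7 = 392.595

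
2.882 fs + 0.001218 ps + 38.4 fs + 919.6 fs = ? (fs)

962.1 fs

In fs:
  2.882 fs → 2.882
  0.001218 ps = 0.001218 × 10^3 fs = 1.218
  38.4 fs → 38.4
  919.6 fs → 919.6
Sum: 2.882 + 1.218 + 38.4 + 919.6 = 962.1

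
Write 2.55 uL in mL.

micro = 10⁻⁶, milli = 10⁻³; factor is 10⁻³.
2.55 × 10⁻³ = 0.00255

0.00255 mL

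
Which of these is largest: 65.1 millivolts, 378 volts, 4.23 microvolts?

378 volts

65.1 millivolts = 0.0651 volts
378 volts = 378 volts
4.23 microvolts = 0.00000423 volts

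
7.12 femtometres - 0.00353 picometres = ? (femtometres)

3.59 femtometres

In femtometres:
  7.12 femtometres → 7.12
  0.00353 picometres = 0.00353e3 femtometres = 3.53
Difference: 7.12 - 3.53 = 3.59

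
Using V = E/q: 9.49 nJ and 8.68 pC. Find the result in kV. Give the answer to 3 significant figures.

1.09 kV

(9.49 × 10⁻⁹) / (8.68 × 10⁻¹²) = 1.0933 × 10³ V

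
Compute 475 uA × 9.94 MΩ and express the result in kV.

4.7215 kV

475e-6 × 9.94e6 = 4721.5 V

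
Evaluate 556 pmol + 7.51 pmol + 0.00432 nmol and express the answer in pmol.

In pmol:
  556 pmol → 556
  7.51 pmol → 7.51
  0.00432 nmol = 0.00432 × 10³ pmol = 4.32
Sum: 556 + 7.51 + 4.32 = 567.83

567.83 pmol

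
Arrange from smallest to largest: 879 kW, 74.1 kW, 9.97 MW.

74.1 kW < 879 kW < 9.97 MW

879 kW = 879000 W
74.1 kW = 74100 W
9.97 MW = 9970000 W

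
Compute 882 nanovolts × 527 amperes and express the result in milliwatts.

0.464814 milliwatts

882 × 10^-9 × 527 = 464814 × 10^-9 W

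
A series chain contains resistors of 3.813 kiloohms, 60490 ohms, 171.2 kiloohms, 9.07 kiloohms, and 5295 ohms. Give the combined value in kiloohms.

249.868 kiloohms

In kiloohms:
  3.813 kiloohms → 3.813
  60490 ohms = 60490e-3 kiloohms = 60.49
  171.2 kiloohms → 171.2
  9.07 kiloohms → 9.07
  5295 ohms = 5295e-3 kiloohms = 5.295
Sum: 3.813 + 60.49 + 171.2 + 9.07 + 5.295 = 249.868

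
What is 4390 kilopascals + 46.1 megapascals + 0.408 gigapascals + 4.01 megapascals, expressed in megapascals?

In megapascals:
  4390 kilopascals = 4390 × 10^-3 megapascals = 4.39
  46.1 megapascals → 46.1
  0.408 gigapascals = 0.408 × 10^3 megapascals = 408
  4.01 megapascals → 4.01
Sum: 4.39 + 46.1 + 408 + 4.01 = 462.5

462.5 megapascals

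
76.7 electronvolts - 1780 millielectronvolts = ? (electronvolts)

In electronvolts:
  76.7 electronvolts → 76.7
  1780 millielectronvolts = 1780 × 10^-3 electronvolts = 1.78
Difference: 76.7 - 1.78 = 74.92

74.92 electronvolts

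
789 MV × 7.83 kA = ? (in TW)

789 × 10^6 × 7.83 × 10^3 = 6177.87 × 10^9 W

6.17787 TW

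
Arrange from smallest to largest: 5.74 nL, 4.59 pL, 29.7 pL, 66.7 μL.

4.59 pL < 29.7 pL < 5.74 nL < 66.7 μL

5.74 nL = 0.00000000574 L
4.59 pL = 0.00000000000459 L
29.7 pL = 0.0000000000297 L
66.7 μL = 0.0000667 L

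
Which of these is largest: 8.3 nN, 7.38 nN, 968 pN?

8.3 nN = 0.0000000083 N
7.38 nN = 0.00000000738 N
968 pN = 0.000000000968 N

8.3 nN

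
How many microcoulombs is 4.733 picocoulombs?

0.000004733 microcoulombs

pico = 10⁻¹², micro = 10⁻⁶; factor is 10⁻⁶.
4.733 × 10⁻⁶ = 0.000004733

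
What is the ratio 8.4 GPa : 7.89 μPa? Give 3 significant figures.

(8.4e9) / (7.89e-6) = 1.065e15

1060000000000000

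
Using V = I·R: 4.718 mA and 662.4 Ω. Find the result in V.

4.718e-3 × 662.4 = 3125.2032e-3 V

3.1252032 V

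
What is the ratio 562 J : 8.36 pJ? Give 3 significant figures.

(562) / (8.36e-12) = 67.22e12

67200000000000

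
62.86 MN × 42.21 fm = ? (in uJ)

2.6533206 uJ

62.86 × 10^6 × 42.21 × 10^-15 = 2653.3206 × 10^-9 J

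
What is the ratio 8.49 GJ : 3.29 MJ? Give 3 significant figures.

2580

(8.49e9) / (3.29e6) = 2.581e3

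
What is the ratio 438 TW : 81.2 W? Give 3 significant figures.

5390000000000

(438e12) / (81.2) = 5.394e12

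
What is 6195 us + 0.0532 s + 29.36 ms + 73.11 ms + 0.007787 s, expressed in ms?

169.652 ms

In ms:
  6195 us = 6195 × 10⁻³ ms = 6.195
  0.0532 s = 0.0532 × 10³ ms = 53.2
  29.36 ms → 29.36
  73.11 ms → 73.11
  0.007787 s = 0.007787 × 10³ ms = 7.787
Sum: 6.195 + 53.2 + 29.36 + 73.11 + 7.787 = 169.652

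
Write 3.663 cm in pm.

centi = 10^-2, pico = 10^-12; factor is 10^10.
3.663 × 10^10 = 36630000000

36630000000 pm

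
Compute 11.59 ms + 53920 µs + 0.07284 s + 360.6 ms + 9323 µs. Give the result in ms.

508.273 ms

In ms:
  11.59 ms → 11.59
  53920 µs = 53920 × 10⁻³ ms = 53.92
  0.07284 s = 0.07284 × 10³ ms = 72.84
  360.6 ms → 360.6
  9323 µs = 9323 × 10⁻³ ms = 9.323
Sum: 11.59 + 53.92 + 72.84 + 360.6 + 9.323 = 508.273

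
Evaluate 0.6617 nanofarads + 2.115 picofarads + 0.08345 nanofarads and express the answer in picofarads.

747.265 picofarads

In picofarads:
  0.6617 nanofarads = 0.6617e3 picofarads = 661.7
  2.115 picofarads → 2.115
  0.08345 nanofarads = 0.08345e3 picofarads = 83.45
Sum: 661.7 + 2.115 + 83.45 = 747.265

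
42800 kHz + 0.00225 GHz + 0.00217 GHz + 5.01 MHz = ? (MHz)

52.23 MHz

In MHz:
  42800 kHz = 42800 × 10⁻³ MHz = 42.8
  0.00225 GHz = 0.00225 × 10³ MHz = 2.25
  0.00217 GHz = 0.00217 × 10³ MHz = 2.17
  5.01 MHz → 5.01
Sum: 42.8 + 2.25 + 2.17 + 5.01 = 52.23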